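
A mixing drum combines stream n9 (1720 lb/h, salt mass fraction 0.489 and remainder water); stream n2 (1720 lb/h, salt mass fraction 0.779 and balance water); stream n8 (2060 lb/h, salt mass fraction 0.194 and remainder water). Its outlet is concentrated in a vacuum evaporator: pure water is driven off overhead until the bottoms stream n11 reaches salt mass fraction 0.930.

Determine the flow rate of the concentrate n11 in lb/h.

salt entering = 1720×0.489 + 1720×0.779 + 2060×0.194 = 2580.6 lb/h.
All salt reports to n11, so n11 = 2580.6/0.930 = 2774.8 lb/h.

2775 lb/h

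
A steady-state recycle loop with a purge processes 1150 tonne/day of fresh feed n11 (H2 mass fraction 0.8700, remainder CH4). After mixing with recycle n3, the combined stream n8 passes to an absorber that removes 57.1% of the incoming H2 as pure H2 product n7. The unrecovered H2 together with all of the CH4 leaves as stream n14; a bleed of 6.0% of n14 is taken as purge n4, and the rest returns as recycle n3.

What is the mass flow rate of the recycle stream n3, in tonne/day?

CH4 enters only via n11 and leaves only via the purge: 1150×0.130 = 0.060×(CH4 in n14), and the absorber passes all CH4, so CH4 in n8 = CH4 in n14 = 2491.7 tonne/day.
H2 in n8: m_A = 1150×0.870 + (1−0.060)·(1−0.571)·m_A, so m_A = 1000.5/0.5967 = 1676.6 tonne/day.
n14 = (1−0.571)×1676.6 + 2491.7 = 3210.9 tonne/day.
Recycle n3 = (1−0.060)×3210.9 = 3018.3 tonne/day.

3018 tonne/day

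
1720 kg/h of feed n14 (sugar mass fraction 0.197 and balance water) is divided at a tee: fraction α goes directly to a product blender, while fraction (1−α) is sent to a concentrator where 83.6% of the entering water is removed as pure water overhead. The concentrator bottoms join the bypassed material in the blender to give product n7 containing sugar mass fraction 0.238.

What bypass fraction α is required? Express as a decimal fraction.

All 1720×0.197 = 338.84 kg/h of sugar reaches n7, so n7 = 338.84/0.238 = 1423.7 kg/h and vapour = 296.3 kg/h.
The evaporator receives (1−α)·1720 of feed at 0.803 water and removes 0.836 of that water:
0.836×0.803×(1−α)×1720 = 296.3
(1−α) = 296.3/1154.6 = 0.2566;  α = 0.7434.

0.743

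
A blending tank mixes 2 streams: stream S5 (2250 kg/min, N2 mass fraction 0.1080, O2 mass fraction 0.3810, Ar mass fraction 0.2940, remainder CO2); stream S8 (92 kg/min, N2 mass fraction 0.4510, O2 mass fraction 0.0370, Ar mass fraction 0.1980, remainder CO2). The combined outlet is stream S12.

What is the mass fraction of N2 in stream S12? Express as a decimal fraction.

0.1215

Total flow out = 2250 + 92 = 2342 kg/min.
N2 in = 2250×0.108 + 92×0.451 = 284.49 kg/min.
N2 mass fraction in S12 = 284.49/2342 = 0.1215.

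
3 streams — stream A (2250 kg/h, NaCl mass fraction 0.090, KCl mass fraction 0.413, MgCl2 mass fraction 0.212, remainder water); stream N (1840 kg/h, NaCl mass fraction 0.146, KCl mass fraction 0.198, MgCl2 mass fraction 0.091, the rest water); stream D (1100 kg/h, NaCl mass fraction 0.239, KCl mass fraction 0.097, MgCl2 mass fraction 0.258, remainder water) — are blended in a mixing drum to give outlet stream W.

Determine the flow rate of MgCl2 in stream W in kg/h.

928.2 kg/h

MgCl2 out = MgCl2 in = 2250×0.212 + 1840×0.091 + 1100×0.258 = 928.24 kg/h.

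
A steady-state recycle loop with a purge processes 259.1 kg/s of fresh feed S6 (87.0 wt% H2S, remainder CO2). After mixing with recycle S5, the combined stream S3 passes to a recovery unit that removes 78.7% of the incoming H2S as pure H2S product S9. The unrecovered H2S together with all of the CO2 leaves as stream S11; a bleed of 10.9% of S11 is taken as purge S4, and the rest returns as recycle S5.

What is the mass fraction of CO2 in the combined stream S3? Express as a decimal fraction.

CO2 enters only via S6 and leaves only via the purge: 259.1×0.130 = 0.109×(CO2 in S11), and the recovery unit passes all CO2, so CO2 in S3 = CO2 in S11 = 309.02 kg/s.
H2S in S3: m_A = 259.1×0.870 + (1−0.109)·(1−0.787)·m_A, so m_A = 225.42/0.8102 = 278.22 kg/s.
S3 = 278.22 + 309.02 = 587.24 kg/s.
CO2 fraction in S3 = 309.02/587.24 = 0.526.

0.526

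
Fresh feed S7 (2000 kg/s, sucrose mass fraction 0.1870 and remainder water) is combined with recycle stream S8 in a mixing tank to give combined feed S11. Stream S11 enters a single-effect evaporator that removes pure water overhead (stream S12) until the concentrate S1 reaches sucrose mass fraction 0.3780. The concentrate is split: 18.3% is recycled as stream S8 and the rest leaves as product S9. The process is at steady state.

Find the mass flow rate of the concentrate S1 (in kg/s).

1211 kg/s

Overall sucrose balance (none leaves overhead): sucrose in fresh feed = sucrose in product, i.e. 2000×0.187 = (1−0.183)·S1·0.378.
S1 = 374/(0.378×0.817) = 1211 kg/s.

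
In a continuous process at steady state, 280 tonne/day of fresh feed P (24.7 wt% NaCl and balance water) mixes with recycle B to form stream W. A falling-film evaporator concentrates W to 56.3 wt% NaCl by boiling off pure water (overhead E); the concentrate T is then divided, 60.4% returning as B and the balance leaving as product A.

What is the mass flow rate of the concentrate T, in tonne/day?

Overall NaCl balance (none leaves overhead): NaCl in fresh feed = NaCl in product, i.e. 280×0.247 = (1−0.604)·T·0.563.
T = 69.16/(0.563×0.396) = 310.21 tonne/day.

310.2 tonne/day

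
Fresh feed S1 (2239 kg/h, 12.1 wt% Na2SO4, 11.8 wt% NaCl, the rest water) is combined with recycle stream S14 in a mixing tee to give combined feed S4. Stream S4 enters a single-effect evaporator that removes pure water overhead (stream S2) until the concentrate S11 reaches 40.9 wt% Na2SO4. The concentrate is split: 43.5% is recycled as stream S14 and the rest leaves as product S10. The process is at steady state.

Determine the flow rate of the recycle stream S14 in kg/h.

510 kg/h

Overall Na2SO4 balance (none leaves overhead): Na2SO4 in fresh feed = Na2SO4 in product, i.e. 2239×0.121 = (1−0.435)·S11·0.409.
S11 = 270.92/(0.409×0.565) = 1172.4 kg/h.
Recycle S14 = 0.435×1172.4 = 509.98 kg/h.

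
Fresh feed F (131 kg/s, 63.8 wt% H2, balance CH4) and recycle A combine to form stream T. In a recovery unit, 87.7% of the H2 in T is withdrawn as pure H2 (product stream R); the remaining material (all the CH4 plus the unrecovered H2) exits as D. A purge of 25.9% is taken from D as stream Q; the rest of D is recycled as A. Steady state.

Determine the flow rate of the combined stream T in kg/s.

CH4 enters only via F and leaves only via the purge: 131×0.362 = 0.259×(CH4 in D), and the recovery unit passes all CH4, so CH4 in T = CH4 in D = 183.1 kg/s.
H2 in T: m_A = 131×0.638 + (1−0.259)·(1−0.877)·m_A, so m_A = 83.578/0.9089 = 91.959 kg/s.
T = 91.959 + 183.1 = 275.06 kg/s.

275.1 kg/s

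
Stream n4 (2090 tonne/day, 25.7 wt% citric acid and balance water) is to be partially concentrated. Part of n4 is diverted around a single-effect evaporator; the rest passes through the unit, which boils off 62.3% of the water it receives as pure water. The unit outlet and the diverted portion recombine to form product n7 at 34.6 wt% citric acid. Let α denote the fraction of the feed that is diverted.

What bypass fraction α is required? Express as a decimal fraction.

All 2090×0.257 = 537.13 tonne/day of citric acid reaches n7, so n7 = 537.13/0.346 = 1552.4 tonne/day and vapour = 537.6 tonne/day.
The evaporator receives (1−α)·2090 of feed at 0.743 water and removes 0.623 of that water:
0.623×0.743×(1−α)×2090 = 537.6
(1−α) = 537.6/967.44 = 0.5557;  α = 0.4443.

0.444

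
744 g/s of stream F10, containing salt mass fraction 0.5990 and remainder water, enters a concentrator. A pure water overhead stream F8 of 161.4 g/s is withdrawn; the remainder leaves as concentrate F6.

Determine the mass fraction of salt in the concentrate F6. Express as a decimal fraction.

0.7649

salt is not removed: 744×0.599 = 445.66 g/s of salt enters F6.
Concentrate = 744 − 161.4 = 582.6 g/s.
Mass fraction = 445.66/582.6 = 0.7649.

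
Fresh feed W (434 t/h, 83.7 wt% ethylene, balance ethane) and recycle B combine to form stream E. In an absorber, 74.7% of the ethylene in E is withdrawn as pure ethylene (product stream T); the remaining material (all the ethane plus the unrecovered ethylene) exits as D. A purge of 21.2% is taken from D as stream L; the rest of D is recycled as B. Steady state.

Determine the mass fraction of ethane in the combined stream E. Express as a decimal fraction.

0.424

ethane enters only via W and leaves only via the purge: 434×0.163 = 0.212×(ethane in D), and the absorber passes all ethane, so ethane in E = ethane in D = 333.69 t/h.
ethylene in E: m_A = 434×0.837 + (1−0.212)·(1−0.747)·m_A, so m_A = 363.26/0.8006 = 453.71 t/h.
E = 453.71 + 333.69 = 787.4 t/h.
ethane fraction in E = 333.69/787.4 = 0.424.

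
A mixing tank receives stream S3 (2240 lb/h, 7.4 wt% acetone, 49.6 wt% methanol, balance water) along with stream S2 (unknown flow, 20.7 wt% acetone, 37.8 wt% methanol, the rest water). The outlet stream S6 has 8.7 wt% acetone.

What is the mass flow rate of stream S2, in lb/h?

Let S2 be the unknown flow. Total out = 2240 + S2.
acetone balance: 165.76 + 0.207·S2 = 0.087·(2240 + S2)
(0.207 − 0.087)·S2 = 0.087×2240 − 165.76 = 29.12
S2 = 29.12 / 0.120 = 242.67 lb/h

242.7 lb/h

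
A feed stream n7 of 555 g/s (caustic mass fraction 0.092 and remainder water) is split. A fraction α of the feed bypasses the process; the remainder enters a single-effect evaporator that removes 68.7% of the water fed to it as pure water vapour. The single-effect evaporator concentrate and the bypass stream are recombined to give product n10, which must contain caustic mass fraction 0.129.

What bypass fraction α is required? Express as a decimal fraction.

0.540

All 555×0.092 = 51.06 g/s of caustic reaches n10, so n10 = 51.06/0.129 = 395.81 g/s and vapour = 159.19 g/s.
The evaporator receives (1−α)·555 of feed at 0.908 water and removes 0.687 of that water:
0.687×0.908×(1−α)×555 = 159.19
(1−α) = 159.19/346.21 = 0.4598;  α = 0.5402.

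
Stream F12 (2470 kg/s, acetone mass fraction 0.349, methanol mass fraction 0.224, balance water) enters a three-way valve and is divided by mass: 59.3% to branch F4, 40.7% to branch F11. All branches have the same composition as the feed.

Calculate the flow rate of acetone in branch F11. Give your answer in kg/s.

350.8 kg/s

Branch F11 total = 0.407×2470 = 1005.3 kg/s.
acetone in F11 = 0.349×1005.3 = 350.85 kg/s.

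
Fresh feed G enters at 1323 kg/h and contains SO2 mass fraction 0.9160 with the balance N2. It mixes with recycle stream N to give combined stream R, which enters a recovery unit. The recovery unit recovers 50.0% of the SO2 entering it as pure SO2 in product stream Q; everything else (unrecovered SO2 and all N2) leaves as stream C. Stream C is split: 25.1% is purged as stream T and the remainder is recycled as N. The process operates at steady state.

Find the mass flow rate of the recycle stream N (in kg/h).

1057 kg/h

N2 enters only via G and leaves only via the purge: 1323×0.084 = 0.251×(N2 in C), and the recovery unit passes all N2, so N2 in R = N2 in C = 442.76 kg/h.
SO2 in R: m_A = 1323×0.916 + (1−0.251)·(1−0.500)·m_A, so m_A = 1211.9/0.6255 = 1937.4 kg/h.
C = (1−0.500)×1937.4 + 442.76 = 1411.5 kg/h.
Recycle N = (1−0.251)×1411.5 = 1057.2 kg/h.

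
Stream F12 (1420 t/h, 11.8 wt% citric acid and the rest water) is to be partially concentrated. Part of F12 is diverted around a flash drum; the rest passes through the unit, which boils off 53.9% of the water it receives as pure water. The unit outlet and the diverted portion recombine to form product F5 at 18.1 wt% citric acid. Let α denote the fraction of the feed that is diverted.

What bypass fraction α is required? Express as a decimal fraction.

All 1420×0.118 = 167.56 t/h of citric acid reaches F5, so F5 = 167.56/0.181 = 925.75 t/h and vapour = 494.25 t/h.
The evaporator receives (1−α)·1420 of feed at 0.882 water and removes 0.539 of that water:
0.539×0.882×(1−α)×1420 = 494.25
(1−α) = 494.25/675.07 = 0.7322;  α = 0.2678.

0.268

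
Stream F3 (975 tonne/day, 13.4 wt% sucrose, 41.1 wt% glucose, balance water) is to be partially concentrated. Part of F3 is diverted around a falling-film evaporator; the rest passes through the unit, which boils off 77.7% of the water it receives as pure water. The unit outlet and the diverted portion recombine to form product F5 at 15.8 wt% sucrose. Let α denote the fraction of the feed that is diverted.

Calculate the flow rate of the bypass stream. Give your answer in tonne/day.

All 975×0.134 = 130.65 tonne/day of sucrose reaches F5, so F5 = 130.65/0.158 = 826.9 tonne/day and vapour = 148.1 tonne/day.
The evaporator receives (1−α)·975 of feed at 0.455 water and removes 0.777 of that water:
0.777×0.455×(1−α)×975 = 148.1
(1−α) = 148.1/344.7 = 0.4297;  α = 0.5703.
Bypass flow = 0.5703×975 = 556.08 tonne/day.

556.1 tonne/day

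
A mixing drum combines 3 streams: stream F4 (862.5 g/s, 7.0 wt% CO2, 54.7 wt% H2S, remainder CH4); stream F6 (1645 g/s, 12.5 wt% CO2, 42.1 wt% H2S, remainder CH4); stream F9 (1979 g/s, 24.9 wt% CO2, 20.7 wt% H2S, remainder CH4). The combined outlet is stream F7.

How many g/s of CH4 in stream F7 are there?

CH4 out = CH4 in = 862.5×0.383 + 1645×0.454 + 1979×0.544 = 2153.7 g/s.

2154 g/s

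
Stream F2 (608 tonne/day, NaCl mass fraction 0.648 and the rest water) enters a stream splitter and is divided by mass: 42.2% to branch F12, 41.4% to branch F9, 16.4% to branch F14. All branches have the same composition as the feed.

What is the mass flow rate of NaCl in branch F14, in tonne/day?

64.61 tonne/day

Branch F14 total = 0.164×608 = 99.712 tonne/day.
NaCl in F14 = 0.648×99.712 = 64.613 tonne/day.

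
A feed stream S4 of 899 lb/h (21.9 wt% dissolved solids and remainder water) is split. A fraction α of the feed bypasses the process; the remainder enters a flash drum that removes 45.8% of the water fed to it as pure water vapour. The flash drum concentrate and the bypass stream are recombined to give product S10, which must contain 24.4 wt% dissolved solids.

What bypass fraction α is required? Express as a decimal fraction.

All 899×0.219 = 196.88 lb/h of dissolved solids reaches S10, so S10 = 196.88/0.244 = 806.89 lb/h and vapour = 92.111 lb/h.
The evaporator receives (1−α)·899 of feed at 0.781 water and removes 0.458 of that water:
0.458×0.781×(1−α)×899 = 92.111
(1−α) = 92.111/321.57 = 0.2864;  α = 0.7136.

0.714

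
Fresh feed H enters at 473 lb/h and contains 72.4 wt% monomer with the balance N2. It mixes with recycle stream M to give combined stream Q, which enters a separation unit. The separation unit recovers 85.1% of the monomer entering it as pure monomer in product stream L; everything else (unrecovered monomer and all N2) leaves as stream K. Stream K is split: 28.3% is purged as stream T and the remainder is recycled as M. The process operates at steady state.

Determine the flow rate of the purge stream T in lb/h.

N2 enters only via H and leaves only via the purge: 473×0.276 = 0.283×(N2 in K), and the separation unit passes all N2, so N2 in Q = N2 in K = 461.3 lb/h.
monomer in Q: m_A = 473×0.724 + (1−0.283)·(1−0.851)·m_A, so m_A = 342.45/0.8932 = 383.41 lb/h.
K = (1−0.851)×383.41 + 461.3 = 518.43 lb/h.
Purge T = 0.283×518.43 = 146.72 lb/h.

146.7 lb/h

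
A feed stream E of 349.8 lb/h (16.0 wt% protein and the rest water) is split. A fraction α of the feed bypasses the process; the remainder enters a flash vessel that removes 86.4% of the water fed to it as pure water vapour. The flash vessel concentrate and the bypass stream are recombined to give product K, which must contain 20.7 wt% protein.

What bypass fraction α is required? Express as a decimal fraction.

All 349.8×0.160 = 55.968 lb/h of protein reaches K, so K = 55.968/0.207 = 270.38 lb/h and vapour = 79.423 lb/h.
The evaporator receives (1−α)·349.8 of feed at 0.840 water and removes 0.864 of that water:
0.864×0.840×(1−α)×349.8 = 79.423
(1−α) = 79.423/253.87 = 0.3128;  α = 0.6872.

0.687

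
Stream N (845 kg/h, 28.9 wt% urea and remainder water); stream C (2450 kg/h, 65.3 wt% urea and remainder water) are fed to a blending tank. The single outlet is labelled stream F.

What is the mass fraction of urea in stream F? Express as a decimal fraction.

0.5597

Total flow out = 845 + 2450 = 3295 kg/h.
urea in = 845×0.289 + 2450×0.653 = 1844.1 kg/h.
urea mass fraction in F = 1844.1/3295 = 0.5597.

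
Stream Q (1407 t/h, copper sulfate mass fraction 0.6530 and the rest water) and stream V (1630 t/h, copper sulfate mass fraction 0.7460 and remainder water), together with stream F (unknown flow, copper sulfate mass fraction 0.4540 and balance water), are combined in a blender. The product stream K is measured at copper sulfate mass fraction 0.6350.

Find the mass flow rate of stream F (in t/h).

1140 t/h

Let F be the unknown flow. Total out = 3037 + F.
copper sulfate balance: 2134.8 + 0.454·F = 0.635·(3037 + F)
(0.454 − 0.635)·F = 0.635×3037 − 2134.8 = -206.26
F = -206.26 / -0.181 = 1139.5 t/h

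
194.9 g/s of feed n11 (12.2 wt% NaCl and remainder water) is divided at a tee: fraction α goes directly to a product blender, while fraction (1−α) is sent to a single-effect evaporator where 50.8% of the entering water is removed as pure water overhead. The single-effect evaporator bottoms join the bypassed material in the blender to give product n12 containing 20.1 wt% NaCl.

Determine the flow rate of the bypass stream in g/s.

23.15 g/s

All 194.9×0.122 = 23.778 g/s of NaCl reaches n12, so n12 = 23.778/0.201 = 118.3 g/s and vapour = 76.602 g/s.
The evaporator receives (1−α)·194.9 of feed at 0.878 water and removes 0.508 of that water:
0.508×0.878×(1−α)×194.9 = 76.602
(1−α) = 76.602/86.93 = 0.8812;  α = 0.1188.
Bypass flow = 0.1188×194.9 = 23.155 g/s.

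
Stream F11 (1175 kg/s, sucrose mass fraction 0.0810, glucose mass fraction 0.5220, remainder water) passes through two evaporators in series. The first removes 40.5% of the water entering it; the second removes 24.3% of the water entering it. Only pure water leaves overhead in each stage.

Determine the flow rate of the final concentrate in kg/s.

water in feed = 1175×0.397 = 466.48 kg/s.
After stage 1: water left = (1−0.405)×466.48 = 277.55; stream total = 986.08 kg/s.
After stage 2: water left = (1−0.243)×277.55 = 210.11; final concentrate = 918.63 kg/s.

918.6 kg/s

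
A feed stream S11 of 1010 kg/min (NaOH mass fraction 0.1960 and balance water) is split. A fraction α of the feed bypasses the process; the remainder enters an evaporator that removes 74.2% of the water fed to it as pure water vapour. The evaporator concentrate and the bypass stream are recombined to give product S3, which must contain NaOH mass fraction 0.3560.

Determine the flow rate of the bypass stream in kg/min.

249.1 kg/min

All 1010×0.196 = 197.96 kg/min of NaOH reaches S3, so S3 = 197.96/0.356 = 556.07 kg/min and vapour = 453.93 kg/min.
The evaporator receives (1−α)·1010 of feed at 0.804 water and removes 0.742 of that water:
0.742×0.804×(1−α)×1010 = 453.93
(1−α) = 453.93/602.53 = 0.7534;  α = 0.2466.
Bypass flow = 0.2466×1010 = 249.09 kg/min.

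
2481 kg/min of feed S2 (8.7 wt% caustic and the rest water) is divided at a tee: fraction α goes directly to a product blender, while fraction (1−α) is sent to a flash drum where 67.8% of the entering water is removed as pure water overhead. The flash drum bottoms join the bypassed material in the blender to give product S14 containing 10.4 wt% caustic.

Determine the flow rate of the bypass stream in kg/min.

All 2481×0.087 = 215.85 kg/min of caustic reaches S14, so S14 = 215.85/0.104 = 2075.5 kg/min and vapour = 405.55 kg/min.
The evaporator receives (1−α)·2481 of feed at 0.913 water and removes 0.678 of that water:
0.678×0.913×(1−α)×2481 = 405.55
(1−α) = 405.55/1535.8 = 0.2641;  α = 0.7359.
Bypass flow = 0.7359×2481 = 1825.8 kg/min.

1826 kg/min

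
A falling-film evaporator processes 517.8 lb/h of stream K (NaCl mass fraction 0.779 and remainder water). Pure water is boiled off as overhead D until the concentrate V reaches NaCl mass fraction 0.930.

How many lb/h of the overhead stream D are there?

NaCl is conserved: 517.8×0.779 = 403.37 lb/h all reports to the concentrate.
Concentrate = 403.37/(target fraction) = 433.73 lb/h.
Overhead = 517.8 − 433.73 = 84.073 lb/h.

84.07 lb/h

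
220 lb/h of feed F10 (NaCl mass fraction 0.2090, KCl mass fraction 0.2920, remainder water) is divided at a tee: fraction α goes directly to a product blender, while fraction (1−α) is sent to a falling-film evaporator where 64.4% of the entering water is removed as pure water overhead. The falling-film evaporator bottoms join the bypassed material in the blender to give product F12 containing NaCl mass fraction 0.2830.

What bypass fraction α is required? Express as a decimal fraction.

0.186

All 220×0.209 = 45.98 lb/h of NaCl reaches F12, so F12 = 45.98/0.283 = 162.47 lb/h and vapour = 57.527 lb/h.
The evaporator receives (1−α)·220 of feed at 0.499 water and removes 0.644 of that water:
0.644×0.499×(1−α)×220 = 57.527
(1−α) = 57.527/70.698 = 0.8137;  α = 0.1863.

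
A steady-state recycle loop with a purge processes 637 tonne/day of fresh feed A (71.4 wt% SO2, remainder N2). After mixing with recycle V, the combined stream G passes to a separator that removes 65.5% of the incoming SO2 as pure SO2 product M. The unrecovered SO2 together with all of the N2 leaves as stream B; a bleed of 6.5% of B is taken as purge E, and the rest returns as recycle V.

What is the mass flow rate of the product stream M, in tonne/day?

SO2 in G: m_A = 637×0.714 + (1−0.065)·(1−0.655)·m_A, so m_A = 454.82/0.6774 = 671.39 tonne/day.
Product M = 0.655×671.39 = 439.76 tonne/day.

439.8 tonne/day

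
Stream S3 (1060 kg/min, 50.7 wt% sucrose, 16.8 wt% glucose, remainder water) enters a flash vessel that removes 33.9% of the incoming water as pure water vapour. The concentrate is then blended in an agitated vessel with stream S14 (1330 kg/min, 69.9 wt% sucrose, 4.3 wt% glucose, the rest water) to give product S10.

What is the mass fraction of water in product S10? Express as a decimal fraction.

Vapour removed = 0.339×0.325×1060 = 116.79 kg/min; concentrate = 943.21 kg/min.
water reaching the mixer = 227.71 (from concentrate) + 1330×0.258 = 570.85 kg/min.
Product flow = 943.21 + 1330 = 2273.2 kg/min; water fraction = 0.251.

0.251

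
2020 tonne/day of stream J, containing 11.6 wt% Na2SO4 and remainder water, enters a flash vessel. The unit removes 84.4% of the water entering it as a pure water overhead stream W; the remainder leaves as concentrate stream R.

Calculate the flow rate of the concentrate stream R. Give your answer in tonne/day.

512.9 tonne/day

water entering = 2020×0.884 = 1785.7 tonne/day; overhead removed = 0.844×1785.7 = 1507.1 tonne/day.
Concentrate = 2020 − 1507.1 = 512.89 tonne/day.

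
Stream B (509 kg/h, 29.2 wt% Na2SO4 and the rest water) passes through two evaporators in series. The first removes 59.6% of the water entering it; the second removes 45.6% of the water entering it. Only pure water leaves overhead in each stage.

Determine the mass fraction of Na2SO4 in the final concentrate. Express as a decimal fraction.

0.6524

water in feed = 509×0.708 = 360.37 kg/h.
After stage 1: water left = (1−0.596)×360.37 = 145.59; stream total = 294.22 kg/h.
After stage 2: water left = (1−0.456)×145.59 = 79.201; final concentrate = 227.83 kg/h.
Na2SO4 fraction = 148.63/227.83 = 0.6524.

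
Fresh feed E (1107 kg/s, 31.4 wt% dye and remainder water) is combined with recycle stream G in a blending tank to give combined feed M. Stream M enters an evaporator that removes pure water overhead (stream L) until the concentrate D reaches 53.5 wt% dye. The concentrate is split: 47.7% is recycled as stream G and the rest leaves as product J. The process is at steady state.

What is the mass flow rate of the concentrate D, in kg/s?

Overall dye balance (none leaves overhead): dye in fresh feed = dye in product, i.e. 1107×0.314 = (1−0.477)·D·0.535.
D = 347.6/(0.535×0.523) = 1242.3 kg/s.

1242 kg/s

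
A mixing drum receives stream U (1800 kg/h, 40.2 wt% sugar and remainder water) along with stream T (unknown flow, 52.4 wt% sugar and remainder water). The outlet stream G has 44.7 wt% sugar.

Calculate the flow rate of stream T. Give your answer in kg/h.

Let T be the unknown flow. Total out = 1800 + T.
sugar balance: 723.6 + 0.524·T = 0.447·(1800 + T)
(0.524 − 0.447)·T = 0.447×1800 − 723.6 = 81
T = 81 / 0.077 = 1051.9 kg/h

1052 kg/h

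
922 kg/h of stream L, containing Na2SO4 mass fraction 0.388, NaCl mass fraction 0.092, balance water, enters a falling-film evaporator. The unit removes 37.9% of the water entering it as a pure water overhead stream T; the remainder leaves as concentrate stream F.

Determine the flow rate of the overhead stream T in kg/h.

water entering = 922×0.520 = 479.44 kg/h; overhead removed = 0.379×479.44 = 181.71 kg/h.

181.7 kg/h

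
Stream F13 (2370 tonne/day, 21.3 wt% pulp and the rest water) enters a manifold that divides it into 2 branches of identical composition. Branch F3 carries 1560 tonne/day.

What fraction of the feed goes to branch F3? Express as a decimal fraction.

Fraction to F3 = 1560/2370 = 0.6582.

0.658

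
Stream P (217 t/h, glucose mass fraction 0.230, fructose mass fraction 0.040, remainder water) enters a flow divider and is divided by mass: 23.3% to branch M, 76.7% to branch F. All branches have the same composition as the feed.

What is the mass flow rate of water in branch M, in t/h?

36.91 t/h

Branch M total = 0.233×217 = 50.561 t/h.
water in M = 0.730×50.561 = 36.91 t/h.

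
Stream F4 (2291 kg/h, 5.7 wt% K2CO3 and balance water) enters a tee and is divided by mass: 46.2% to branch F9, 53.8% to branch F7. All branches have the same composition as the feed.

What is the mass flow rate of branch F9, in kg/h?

Branch F9 flow = 0.462×2291 = 1058.4 kg/h.

1058 kg/h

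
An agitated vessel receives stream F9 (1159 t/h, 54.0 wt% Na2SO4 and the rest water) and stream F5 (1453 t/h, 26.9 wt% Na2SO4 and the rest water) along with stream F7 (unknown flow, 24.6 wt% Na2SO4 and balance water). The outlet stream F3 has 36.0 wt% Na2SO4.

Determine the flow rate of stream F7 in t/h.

670.1 t/h

Let F7 be the unknown flow. Total out = 2612 + F7.
Na2SO4 balance: 1016.7 + 0.246·F7 = 0.360·(2612 + F7)
(0.246 − 0.360)·F7 = 0.360×2612 − 1016.7 = -76.397
F7 = -76.397 / -0.114 = 670.15 t/h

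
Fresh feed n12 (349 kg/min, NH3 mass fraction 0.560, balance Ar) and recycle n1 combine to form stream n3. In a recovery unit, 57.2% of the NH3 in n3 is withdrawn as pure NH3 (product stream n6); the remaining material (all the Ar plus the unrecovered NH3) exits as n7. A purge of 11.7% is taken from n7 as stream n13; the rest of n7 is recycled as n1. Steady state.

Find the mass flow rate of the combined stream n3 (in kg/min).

Ar enters only via n12 and leaves only via the purge: 349×0.440 = 0.117×(Ar in n7), and the recovery unit passes all Ar, so Ar in n3 = Ar in n7 = 1312.5 kg/min.
NH3 in n3: m_A = 349×0.560 + (1−0.117)·(1−0.572)·m_A, so m_A = 195.44/0.6221 = 314.17 kg/min.
n3 = 314.17 + 1312.5 = 1626.7 kg/min.

1627 kg/min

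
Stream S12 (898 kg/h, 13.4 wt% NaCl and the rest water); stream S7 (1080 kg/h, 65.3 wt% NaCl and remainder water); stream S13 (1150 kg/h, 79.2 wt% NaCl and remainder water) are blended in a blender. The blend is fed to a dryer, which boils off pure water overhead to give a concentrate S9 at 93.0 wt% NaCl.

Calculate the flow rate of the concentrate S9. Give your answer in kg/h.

1867 kg/h

NaCl entering = 898×0.134 + 1080×0.653 + 1150×0.792 = 1736.4 kg/h.
All NaCl reports to S9, so S9 = 1736.4/0.930 = 1867.1 kg/h.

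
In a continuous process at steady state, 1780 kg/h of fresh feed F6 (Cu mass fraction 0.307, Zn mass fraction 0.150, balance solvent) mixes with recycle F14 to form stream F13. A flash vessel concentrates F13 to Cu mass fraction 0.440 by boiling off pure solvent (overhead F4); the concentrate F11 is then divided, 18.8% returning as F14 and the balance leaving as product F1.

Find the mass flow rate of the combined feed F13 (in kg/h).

Overall Cu balance (none leaves overhead): Cu in fresh feed = Cu in product, i.e. 1780×0.307 = (1−0.188)·F11·0.440.
F11 = 546.46/(0.440×0.812) = 1529.5 kg/h.
Recycle F14 = 0.188×1529.5 = 287.55 kg/h.
Combined feed F13 = 1780 + 287.55 = 2067.5 kg/h.

2068 kg/h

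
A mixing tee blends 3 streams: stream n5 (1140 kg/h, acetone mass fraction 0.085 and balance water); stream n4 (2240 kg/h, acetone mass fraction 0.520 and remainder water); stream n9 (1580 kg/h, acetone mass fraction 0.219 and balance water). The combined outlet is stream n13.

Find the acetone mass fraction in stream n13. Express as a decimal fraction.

0.324

Total flow out = 1140 + 2240 + 1580 = 4960 kg/h.
acetone in = 1140×0.085 + 2240×0.520 + 1580×0.219 = 1607.7 kg/h.
acetone mass fraction in n13 = 1607.7/4960 = 0.324.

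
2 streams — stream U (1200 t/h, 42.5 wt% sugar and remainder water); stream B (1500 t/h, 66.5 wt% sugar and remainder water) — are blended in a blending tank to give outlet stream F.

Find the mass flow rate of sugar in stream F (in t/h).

1508 t/h

sugar out = sugar in = 1200×0.425 + 1500×0.665 = 1507.5 t/h.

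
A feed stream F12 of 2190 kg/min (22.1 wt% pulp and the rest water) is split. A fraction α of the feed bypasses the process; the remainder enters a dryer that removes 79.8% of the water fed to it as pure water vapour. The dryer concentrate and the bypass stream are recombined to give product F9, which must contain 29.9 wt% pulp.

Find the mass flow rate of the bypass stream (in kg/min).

All 2190×0.221 = 483.99 kg/min of pulp reaches F9, so F9 = 483.99/0.299 = 1618.7 kg/min and vapour = 571.3 kg/min.
The evaporator receives (1−α)·2190 of feed at 0.779 water and removes 0.798 of that water:
0.798×0.779×(1−α)×2190 = 571.3
(1−α) = 571.3/1361.4 = 0.4196;  α = 0.5804.
Bypass flow = 0.5804×2190 = 1271 kg/min.

1271 kg/min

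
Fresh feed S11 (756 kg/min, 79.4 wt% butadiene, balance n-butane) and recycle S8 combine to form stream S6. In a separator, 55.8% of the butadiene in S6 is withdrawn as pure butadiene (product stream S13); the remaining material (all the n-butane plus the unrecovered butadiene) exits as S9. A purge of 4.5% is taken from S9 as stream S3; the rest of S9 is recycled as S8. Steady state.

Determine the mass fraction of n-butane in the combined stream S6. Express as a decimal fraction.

n-butane enters only via S11 and leaves only via the purge: 756×0.206 = 0.045×(n-butane in S9), and the separator passes all n-butane, so n-butane in S6 = n-butane in S9 = 3460.8 kg/min.
butadiene in S6: m_A = 756×0.794 + (1−0.045)·(1−0.558)·m_A, so m_A = 600.26/0.5779 = 1038.7 kg/min.
S6 = 1038.7 + 3460.8 = 4499.5 kg/min.
n-butane fraction in S6 = 3460.8/4499.5 = 0.769.

0.769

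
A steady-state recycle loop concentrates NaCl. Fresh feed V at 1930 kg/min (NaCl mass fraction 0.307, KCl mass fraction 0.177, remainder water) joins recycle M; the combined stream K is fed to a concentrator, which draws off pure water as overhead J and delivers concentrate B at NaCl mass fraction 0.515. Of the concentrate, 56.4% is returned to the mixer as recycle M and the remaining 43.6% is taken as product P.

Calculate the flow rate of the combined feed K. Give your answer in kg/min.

3418 kg/min

Overall NaCl balance (none leaves overhead): NaCl in fresh feed = NaCl in product, i.e. 1930×0.307 = (1−0.564)·B·0.515.
B = 592.51/(0.515×0.436) = 2638.8 kg/min.
Recycle M = 0.564×2638.8 = 1488.3 kg/min.
Combined feed K = 1930 + 1488.3 = 3418.3 kg/min.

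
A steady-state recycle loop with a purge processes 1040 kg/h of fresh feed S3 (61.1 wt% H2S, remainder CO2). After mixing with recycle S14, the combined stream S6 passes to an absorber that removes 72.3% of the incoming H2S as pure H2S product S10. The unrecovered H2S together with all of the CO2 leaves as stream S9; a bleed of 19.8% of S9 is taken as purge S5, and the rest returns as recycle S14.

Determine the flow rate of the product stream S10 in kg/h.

590.6 kg/h

H2S in S6: m_A = 1040×0.611 + (1−0.198)·(1−0.723)·m_A, so m_A = 635.44/0.7778 = 816.92 kg/h.
Product S10 = 0.723×816.92 = 590.64 kg/h.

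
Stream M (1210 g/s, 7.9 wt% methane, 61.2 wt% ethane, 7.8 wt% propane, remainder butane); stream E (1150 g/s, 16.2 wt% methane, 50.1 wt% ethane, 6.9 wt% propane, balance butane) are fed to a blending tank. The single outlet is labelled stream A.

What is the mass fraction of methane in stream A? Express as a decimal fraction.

0.119

Total flow out = 1210 + 1150 = 2360 g/s.
methane in = 1210×0.079 + 1150×0.162 = 281.89 g/s.
methane mass fraction in A = 281.89/2360 = 0.119.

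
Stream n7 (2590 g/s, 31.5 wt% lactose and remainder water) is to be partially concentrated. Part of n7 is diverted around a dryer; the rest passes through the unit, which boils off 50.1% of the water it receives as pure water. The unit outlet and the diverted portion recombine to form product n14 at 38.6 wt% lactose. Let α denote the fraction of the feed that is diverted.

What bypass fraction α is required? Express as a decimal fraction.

0.464

All 2590×0.315 = 815.85 g/s of lactose reaches n14, so n14 = 815.85/0.386 = 2113.6 g/s and vapour = 476.4 g/s.
The evaporator receives (1−α)·2590 of feed at 0.685 water and removes 0.501 of that water:
0.501×0.685×(1−α)×2590 = 476.4
(1−α) = 476.4/888.85 = 0.5360;  α = 0.4640.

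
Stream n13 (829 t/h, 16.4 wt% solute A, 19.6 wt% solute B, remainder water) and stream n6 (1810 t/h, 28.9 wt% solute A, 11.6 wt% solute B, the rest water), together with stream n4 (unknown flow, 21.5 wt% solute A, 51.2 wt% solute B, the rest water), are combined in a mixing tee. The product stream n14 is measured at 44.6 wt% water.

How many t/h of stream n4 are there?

2489 t/h

Let n4 be the unknown flow. Total out = 2639 + n4.
water balance: 1607.5 + 0.273·n4 = 0.446·(2639 + n4)
(0.273 − 0.446)·n4 = 0.446×2639 − 1607.5 = -430.52
n4 = -430.52 / -0.173 = 2488.5 t/h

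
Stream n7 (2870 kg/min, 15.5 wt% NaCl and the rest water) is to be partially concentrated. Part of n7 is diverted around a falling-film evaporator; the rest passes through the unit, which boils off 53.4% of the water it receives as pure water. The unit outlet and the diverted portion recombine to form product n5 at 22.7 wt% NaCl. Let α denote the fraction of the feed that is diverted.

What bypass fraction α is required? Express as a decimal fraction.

0.297

All 2870×0.155 = 444.85 kg/min of NaCl reaches n5, so n5 = 444.85/0.227 = 1959.7 kg/min and vapour = 910.31 kg/min.
The evaporator receives (1−α)·2870 of feed at 0.845 water and removes 0.534 of that water:
0.534×0.845×(1−α)×2870 = 910.31
(1−α) = 910.31/1295 = 0.7029;  α = 0.2971.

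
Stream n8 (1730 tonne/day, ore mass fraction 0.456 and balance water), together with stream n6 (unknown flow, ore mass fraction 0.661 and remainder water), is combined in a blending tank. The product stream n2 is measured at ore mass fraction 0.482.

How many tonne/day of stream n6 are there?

Let n6 be the unknown flow. Total out = 1730 + n6.
ore balance: 788.88 + 0.661·n6 = 0.482·(1730 + n6)
(0.661 − 0.482)·n6 = 0.482×1730 − 788.88 = 44.98
n6 = 44.98 / 0.179 = 251.28 tonne/day

251.3 tonne/day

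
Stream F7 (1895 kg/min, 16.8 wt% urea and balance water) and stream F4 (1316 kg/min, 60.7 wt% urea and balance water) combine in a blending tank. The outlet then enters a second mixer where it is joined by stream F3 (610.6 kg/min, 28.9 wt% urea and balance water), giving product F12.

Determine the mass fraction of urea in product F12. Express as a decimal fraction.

Overall, product flow = 3821.6 kg/min.
urea in = 1895×0.168 + 1316×0.607 + 610.6×0.289 = 1293.6 kg/min.
urea fraction in F12 = 0.3385.

0.3385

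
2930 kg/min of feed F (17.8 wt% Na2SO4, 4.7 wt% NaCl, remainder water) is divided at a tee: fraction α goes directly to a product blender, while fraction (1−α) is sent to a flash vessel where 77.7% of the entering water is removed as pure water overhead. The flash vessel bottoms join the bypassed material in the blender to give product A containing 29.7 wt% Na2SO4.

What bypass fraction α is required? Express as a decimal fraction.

0.335

All 2930×0.178 = 521.54 kg/min of Na2SO4 reaches A, so A = 521.54/0.297 = 1756 kg/min and vapour = 1174 kg/min.
The evaporator receives (1−α)·2930 of feed at 0.775 water and removes 0.777 of that water:
0.777×0.775×(1−α)×2930 = 1174
(1−α) = 1174/1764.4 = 0.6654;  α = 0.3346.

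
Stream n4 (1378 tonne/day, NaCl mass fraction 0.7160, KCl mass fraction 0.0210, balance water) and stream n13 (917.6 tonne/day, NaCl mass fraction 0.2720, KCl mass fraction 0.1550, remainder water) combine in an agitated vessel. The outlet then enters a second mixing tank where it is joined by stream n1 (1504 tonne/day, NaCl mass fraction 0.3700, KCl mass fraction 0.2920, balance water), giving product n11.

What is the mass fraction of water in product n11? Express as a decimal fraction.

0.3676

Overall, product flow = 3799.6 tonne/day.
water in = 1378×0.263 + 917.6×0.573 + 1504×0.338 = 1396.6 tonne/day.
water fraction in n11 = 0.3676.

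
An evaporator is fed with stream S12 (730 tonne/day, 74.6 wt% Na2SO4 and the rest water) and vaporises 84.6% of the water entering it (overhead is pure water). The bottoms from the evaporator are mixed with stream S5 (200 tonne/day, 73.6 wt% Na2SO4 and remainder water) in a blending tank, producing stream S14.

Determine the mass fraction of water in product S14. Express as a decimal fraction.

Vapour removed = 0.846×0.254×730 = 156.87 tonne/day; concentrate = 573.13 tonne/day.
water reaching the mixer = 28.555 (from concentrate) + 200×0.264 = 81.355 tonne/day.
Product flow = 573.13 + 200 = 773.13 tonne/day; water fraction = 0.105.

0.105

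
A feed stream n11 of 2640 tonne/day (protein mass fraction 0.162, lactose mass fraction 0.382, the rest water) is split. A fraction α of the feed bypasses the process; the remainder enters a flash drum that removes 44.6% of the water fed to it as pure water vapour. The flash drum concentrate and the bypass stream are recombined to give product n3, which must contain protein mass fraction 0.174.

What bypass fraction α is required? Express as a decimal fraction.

All 2640×0.162 = 427.68 tonne/day of protein reaches n3, so n3 = 427.68/0.174 = 2457.9 tonne/day and vapour = 182.07 tonne/day.
The evaporator receives (1−α)·2640 of feed at 0.456 water and removes 0.446 of that water:
0.446×0.456×(1−α)×2640 = 182.07
(1−α) = 182.07/536.91 = 0.3391;  α = 0.6609.

0.661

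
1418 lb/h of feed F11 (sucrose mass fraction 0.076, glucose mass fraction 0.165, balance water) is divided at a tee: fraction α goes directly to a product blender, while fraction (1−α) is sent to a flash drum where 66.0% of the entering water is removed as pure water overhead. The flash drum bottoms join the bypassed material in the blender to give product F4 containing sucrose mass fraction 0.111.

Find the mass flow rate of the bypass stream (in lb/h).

525.4 lb/h

All 1418×0.076 = 107.77 lb/h of sucrose reaches F4, so F4 = 107.77/0.111 = 970.88 lb/h and vapour = 447.12 lb/h.
The evaporator receives (1−α)·1418 of feed at 0.759 water and removes 0.660 of that water:
0.660×0.759×(1−α)×1418 = 447.12
(1−α) = 447.12/710.33 = 0.6294;  α = 0.3706.
Bypass flow = 0.3706×1418 = 525.44 lb/h.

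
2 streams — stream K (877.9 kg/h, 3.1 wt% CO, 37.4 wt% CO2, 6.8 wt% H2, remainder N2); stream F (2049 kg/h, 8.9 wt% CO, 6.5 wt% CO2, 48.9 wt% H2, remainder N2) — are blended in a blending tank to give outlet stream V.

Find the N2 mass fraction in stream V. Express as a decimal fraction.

0.408

Total flow out = 877.9 + 2049 = 2926.9 kg/h.
N2 in = 877.9×0.527 + 2049×0.357 = 1194.1 kg/h.
N2 mass fraction in V = 1194.1/2926.9 = 0.408.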